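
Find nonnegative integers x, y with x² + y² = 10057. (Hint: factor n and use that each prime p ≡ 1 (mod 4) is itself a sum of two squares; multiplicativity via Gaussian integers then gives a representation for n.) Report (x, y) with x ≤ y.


Step 1: Factor n = 10057 = 89 · 113.
Step 2: Check the mod-4 condition on each prime factor: 89 ≡ 1 (mod 4), exponent 1; 113 ≡ 1 (mod 4), exponent 1.
All primes ≡ 3 (mod 4) appear to even exponent (or don't appear), so by the two-squares theorem n IS expressible as a sum of two squares.
Step 3: Build a representation. Here n = 89 · 113 is a product of primes ≡ 1 (mod 4). Each prime p ≡ 1 (mod 4) is itself a sum of two squares; find a² by testing p − a² for a perfect square:
  89: 89 − 1² = 88, 89 − 2² = 85, 89 − 3² = 80, 89 − 4² = 73, 89 − 5² = 64 = 8² ⇒ 89 = 5² + 8².
  113: 113 − 1² = 112, 113 − 2² = 109, 113 − 3² = 104, 113 − 4² = 97, 113 − 5² = 88, 113 − 6² = 77, 113 − 7² = 64 = 8² ⇒ 113 = 7² + 8².
  Combine using the Brahmagupta–Fibonacci identity (a² + b²)(c² + d²) = (ac − bd)² + (ad + bc)² = (ac + bd)² + (ad − bc)²:
  89 · 113 = 10057: from (5² + 8²)(7² + 8²), take (5·7 − 8·8, 5·8 + 8·7) = (35 − 64, 40 + 56) = (-29, 96); dropping signs (only squares matter) gives (29, 96); check 29² + 96² = 841 + 9216 = 10057 ✓.
Step 4: Order so x ≤ y and verify: 29² + 96² = 841 + 9216 = 10057 = n. ✓

n = 10057 = 29² + 96² (one valid representation with x ≤ y).


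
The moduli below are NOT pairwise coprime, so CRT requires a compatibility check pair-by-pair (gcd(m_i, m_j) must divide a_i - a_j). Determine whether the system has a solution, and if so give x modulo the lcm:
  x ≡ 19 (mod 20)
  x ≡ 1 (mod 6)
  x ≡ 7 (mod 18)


Moduli 20, 6, 18 are not pairwise coprime, so CRT works modulo lcm(m_i) when all pairwise compatibility conditions hold.
Pairwise compatibility: gcd(m_i, m_j) must divide a_i - a_j for every pair.
Merge one congruence at a time:
  Start: x ≡ 19 (mod 20).
  Combine with x ≡ 1 (mod 6): gcd(20, 6) = 2; 1 - 19 = -18, which IS divisible by 2, so compatible.
    Write x = 19 + 20·t and substitute into x ≡ 1 (mod 6): 20·t ≡ 1 − 19 = -18 (mod 6).
    Divide the congruence (and modulus) by g = 2: 10·t ≡ -9 (mod 3).
    Reduce coefficients mod 3: 1·t ≡ 0 (mod 3).
    So t ≡ 0 (mod 3).
    Then x = 19 + 20·0 = 19, valid modulo lcm(20, 6) = 60: x ≡ 19 (mod 60).
  Combine with x ≡ 7 (mod 18): gcd(60, 18) = 6; 7 - 19 = -12, which IS divisible by 6, so compatible.
    Write x = 19 + 60·t and substitute into x ≡ 7 (mod 18): 60·t ≡ 7 − 19 = -12 (mod 18).
    Divide the congruence (and modulus) by g = 6: 10·t ≡ -2 (mod 3).
    Reduce coefficients mod 3: 1·t ≡ 1 (mod 3).
    So t ≡ 1 (mod 3).
    Then x = 19 + 60·1 = 79, valid modulo lcm(60, 18) = 180: x ≡ 79 (mod 180).
Verify: 79 mod 20 = 19, 79 mod 6 = 1, 79 mod 18 = 7.

x ≡ 79 (mod 180).


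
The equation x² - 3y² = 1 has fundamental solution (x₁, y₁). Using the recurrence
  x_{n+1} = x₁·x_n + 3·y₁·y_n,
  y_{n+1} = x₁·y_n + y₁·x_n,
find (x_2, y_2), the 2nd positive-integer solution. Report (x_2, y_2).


Step 1: Find the fundamental solution (x₁, y₁) of x² - 3y² = 1.
  Expand √3 as a continued fraction. a₀ = ⌊√3⌋ = 1; iterate m_{k+1} = d_k·a_k − m_k, d_{k+1} = (3 − m_{k+1}²)/d_k, a_{k+1} = ⌊(a₀ + m_{k+1})/d_{k+1}⌋ (starting m₀ = 0, d₀ = 1), with convergents p_k = a_k·p_{k-1} + p_{k-2}, q_k = a_k·q_{k-1} + q_{k-2} (p₋₁ = 1, q₋₁ = 0):
  k = 0: a₀ = 1; p₀/q₀ = 1/1; p₀² − 3·q₀² = 1 − 3 = -2.
  k = 1: m = 1, d = 2, a = ⌊(1 + 1)/2⌋ = 1; p/q = (1·1 + 1)/(1·1 + 0) = 2/1; p² − 3·q² = 4 − 3 = 1.
  The first convergent with p² − 3·q² = 1 gives the fundamental solution (x₁, y₁) = (2, 1).
Step 2: Apply the recurrence (x_{n+1}, y_{n+1}) = (x₁x_n + 3y₁y_n, x₁y_n + y₁x_n) repeatedly.
  From (x_1, y_1) = (2, 1): x_2 = 2·2 + 3·1·1 = 7; y_2 = 2·1 + 1·2 = 4.
Step 3: Verify x_2² - 3·y_2² = 49 - 48 = 1 (should be 1). ✓

(x_1, y_1) = (2, 1); (x_2, y_2) = (7, 4).


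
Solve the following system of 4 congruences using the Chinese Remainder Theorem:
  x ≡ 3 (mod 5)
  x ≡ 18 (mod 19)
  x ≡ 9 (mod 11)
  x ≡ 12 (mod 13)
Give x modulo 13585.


Product of moduli M = 5 · 19 · 11 · 13 = 13585.
Merge one congruence at a time:
  Start: x ≡ 3 (mod 5).
  Combine with x ≡ 18 (mod 19); new modulus lcm = 95.
    Write x = 3 + 5·t and substitute into x ≡ 18 (mod 19): 5·t ≡ 18 − 3 = 15 (mod 19).
    The inverse of 5 mod 19 is 4 (since 5·4 = 20 = 1·19 + 1), so t ≡ 4·15 = 60 ≡ 3 (mod 19).
    Then x = 3 + 5·3 = 18, valid modulo lcm(5, 19) = 95: x ≡ 18 (mod 95).
  Combine with x ≡ 9 (mod 11); new modulus lcm = 1045.
    Write x = 18 + 95·t and substitute into x ≡ 9 (mod 11): 95·t ≡ 9 − 18 = -9 (mod 11).
    Reduce coefficients mod 11: 7·t ≡ 2 (mod 11).
    The inverse of 7 mod 11 is 8 (since 7·8 = 56 = 5·11 + 1), so t ≡ 8·2 = 16 ≡ 5 (mod 11).
    Then x = 18 + 95·5 = 493, valid modulo lcm(95, 11) = 1045: x ≡ 493 (mod 1045).
  Combine with x ≡ 12 (mod 13); new modulus lcm = 13585.
    Write x = 493 + 1045·t and substitute into x ≡ 12 (mod 13): 1045·t ≡ 12 − 493 = -481 (mod 13).
    Reduce coefficients mod 13: 5·t ≡ 0 (mod 13).
    The inverse of 5 mod 13 is 8 (since 5·8 = 40 = 3·13 + 1), so t ≡ 8·0 = 0 ≡ 0 (mod 13).
    Then x = 493 + 1045·0 = 493, valid modulo lcm(1045, 13) = 13585: x ≡ 493 (mod 13585).
Verify against each original: 493 mod 5 = 3, 493 mod 19 = 18, 493 mod 11 = 9, 493 mod 13 = 12.

x ≡ 493 (mod 13585).


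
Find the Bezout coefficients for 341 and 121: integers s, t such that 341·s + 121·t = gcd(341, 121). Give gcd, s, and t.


Euclidean algorithm on (341, 121) — divide until remainder is 0:
  341 = 2 · 121 + 99
  121 = 1 · 99 + 22
  99 = 4 · 22 + 11
  22 = 2 · 11 + 0
gcd(341, 121) = 11.
Track Bezout coefficients alongside the remainders: start with r₀ = 341 = a·1 + b·0 (s = 1, t = 0) and r₁ = 121 = a·0 + b·1 (s = 0, t = 1); each new remainder r_{k+1} = r_{k-1} − q_k·r_k inherits s_{k+1} = s_{k-1} − q_k·s_k, t_{k+1} = t_{k-1} − q_k·t_k, so r_k = a·s_k + b·t_k at every step:
  q = 2: r = 99, s = 1 − 2·0 = 1, t = 0 − 2·1 = -2  (check: 341·1 + 121·(-2) = 99)
  q = 1: r = 22, s = 0 − 1·1 = -1, t = 1 − 1·(-2) = 3  (check: 341·(-1) + 121·3 = 22)
  q = 4: r = 11, s = 1 − 4·(-1) = 5, t = -2 − 4·3 = -14  (check: 341·5 + 121·(-14) = 11)
The row with r = 11 (the gcd) gives the Bezout coefficients s = 5, t = -14.
Result: 341 · (5) + 121 · (-14) = 11.

gcd(341, 121) = 11; s = 5, t = -14 (check: 341·5 + 121·(-14) = 11).


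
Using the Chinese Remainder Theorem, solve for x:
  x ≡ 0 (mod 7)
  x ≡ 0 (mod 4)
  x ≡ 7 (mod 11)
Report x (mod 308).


Moduli 7, 4, 11 are pairwise coprime; by CRT there is a unique solution modulo M = 7 · 4 · 11 = 308.
Solve pairwise, accumulating the modulus:
  Start with x ≡ 0 (mod 7).
  Combine with x ≡ 0 (mod 4): since gcd(7, 4) = 1, we get a unique residue mod 28.
    Write x = 0 + 7·t and substitute into x ≡ 0 (mod 4): 7·t ≡ 0 − 0 = 0 (mod 4).
    Reduce coefficients mod 4: 3·t ≡ 0 (mod 4).
    The inverse of 3 mod 4 is 3 (since 3·3 = 9 = 2·4 + 1), so t ≡ 3·0 = 0 ≡ 0 (mod 4).
    Then x = 0 + 7·0 = 0, valid modulo lcm(7, 4) = 28: x ≡ 0 (mod 28).
  Combine with x ≡ 7 (mod 11): since gcd(28, 11) = 1, we get a unique residue mod 308.
    Write x = 0 + 28·t and substitute into x ≡ 7 (mod 11): 28·t ≡ 7 − 0 = 7 (mod 11).
    Reduce coefficients mod 11: 6·t ≡ 7 (mod 11).
    The inverse of 6 mod 11 is 2 (since 6·2 = 12 = 1·11 + 1), so t ≡ 2·7 = 14 ≡ 3 (mod 11).
    Then x = 0 + 28·3 = 84, valid modulo lcm(28, 11) = 308: x ≡ 84 (mod 308).
Verify: 84 mod 7 = 0 ✓, 84 mod 4 = 0 ✓, 84 mod 11 = 7 ✓.

x ≡ 84 (mod 308).


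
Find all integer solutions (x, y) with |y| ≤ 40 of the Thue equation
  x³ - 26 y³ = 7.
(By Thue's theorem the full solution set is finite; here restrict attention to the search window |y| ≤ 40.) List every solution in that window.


The equation is x³ - 26y³ = 7. For fixed y, x³ = 26·y³ + 7, so a solution requires the RHS to be a perfect cube.
Strategy: iterate y from -40 to 40, compute RHS = 26·y³ + 7, and check whether it is a (positive or negative) perfect cube.
Check small values of y:
  y = 0: RHS = 7 is not a perfect cube.
  y = 1: RHS = 33 is not a perfect cube.
  y = -1: RHS = -19 is not a perfect cube.
  y = 2: RHS = 215 is not a perfect cube.
  y = -2: RHS = -201 is not a perfect cube.
  y = 3: RHS = 709 is not a perfect cube.
  y = -3: RHS = -695 is not a perfect cube.
Continuing the search up to |y| = 40 finds no solutions either.
No (x, y) in the scanned range satisfies the equation.

No integer solutions with |y| ≤ 40.


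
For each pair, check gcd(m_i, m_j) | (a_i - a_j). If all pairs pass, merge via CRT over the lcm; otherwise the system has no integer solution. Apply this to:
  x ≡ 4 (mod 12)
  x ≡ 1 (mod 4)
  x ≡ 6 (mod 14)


Moduli 12, 4, 14 are not pairwise coprime, so CRT works modulo lcm(m_i) when all pairwise compatibility conditions hold.
Pairwise compatibility: gcd(m_i, m_j) must divide a_i - a_j for every pair.
Merge one congruence at a time:
  Start: x ≡ 4 (mod 12).
  Combine with x ≡ 1 (mod 4): gcd(12, 4) = 4, and 1 - 4 = -3 is NOT divisible by 4.
    ⇒ system is inconsistent (no integer solution).

No solution (the system is inconsistent).


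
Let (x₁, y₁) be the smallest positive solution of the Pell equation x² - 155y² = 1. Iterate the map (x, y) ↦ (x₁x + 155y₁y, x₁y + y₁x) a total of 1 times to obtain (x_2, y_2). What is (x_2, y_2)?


Step 1: Find the fundamental solution (x₁, y₁) of x² - 155y² = 1.
  Expand √155 as a continued fraction. a₀ = ⌊√155⌋ = 12; iterate m_{k+1} = d_k·a_k − m_k, d_{k+1} = (155 − m_{k+1}²)/d_k, a_{k+1} = ⌊(a₀ + m_{k+1})/d_{k+1}⌋ (starting m₀ = 0, d₀ = 1), with convergents p_k = a_k·p_{k-1} + p_{k-2}, q_k = a_k·q_{k-1} + q_{k-2} (p₋₁ = 1, q₋₁ = 0):
  k = 0: a₀ = 12; p₀/q₀ = 12/1; p₀² − 155·q₀² = 144 − 155 = -11.
  k = 1: m = 12, d = 11, a = ⌊(12 + 12)/11⌋ = 2; p/q = (2·12 + 1)/(2·1 + 0) = 25/2; p² − 155·q² = 625 − 620 = 5.
  k = 2: m = 10, d = 5, a = ⌊(12 + 10)/5⌋ = 4; p/q = (4·25 + 12)/(4·2 + 1) = 112/9; p² − 155·q² = 12544 − 12555 = -11.
  k = 3: m = 10, d = 11, a = ⌊(12 + 10)/11⌋ = 2; p/q = (2·112 + 25)/(2·9 + 2) = 249/20; p² − 155·q² = 62001 − 62000 = 1.
  The first convergent with p² − 155·q² = 1 gives the fundamental solution (x₁, y₁) = (249, 20).
Step 2: Apply the recurrence (x_{n+1}, y_{n+1}) = (x₁x_n + 155y₁y_n, x₁y_n + y₁x_n) repeatedly.
  From (x_1, y_1) = (249, 20): x_2 = 249·249 + 155·20·20 = 124001; y_2 = 249·20 + 20·249 = 9960.
Step 3: Verify x_2² - 155·y_2² = 15376248001 - 15376248000 = 1 (should be 1). ✓

(x_1, y_1) = (249, 20); (x_2, y_2) = (124001, 9960).


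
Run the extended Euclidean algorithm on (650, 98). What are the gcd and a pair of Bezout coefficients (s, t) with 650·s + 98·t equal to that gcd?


Euclidean algorithm on (650, 98) — divide until remainder is 0:
  650 = 6 · 98 + 62
  98 = 1 · 62 + 36
  62 = 1 · 36 + 26
  36 = 1 · 26 + 10
  26 = 2 · 10 + 6
  10 = 1 · 6 + 4
  6 = 1 · 4 + 2
  4 = 2 · 2 + 0
gcd(650, 98) = 2.
Track Bezout coefficients alongside the remainders: start with r₀ = 650 = a·1 + b·0 (s = 1, t = 0) and r₁ = 98 = a·0 + b·1 (s = 0, t = 1); each new remainder r_{k+1} = r_{k-1} − q_k·r_k inherits s_{k+1} = s_{k-1} − q_k·s_k, t_{k+1} = t_{k-1} − q_k·t_k, so r_k = a·s_k + b·t_k at every step:
  q = 6: r = 62, s = 1 − 6·0 = 1, t = 0 − 6·1 = -6  (check: 650·1 + 98·(-6) = 62)
  q = 1: r = 36, s = 0 − 1·1 = -1, t = 1 − 1·(-6) = 7  (check: 650·(-1) + 98·7 = 36)
  q = 1: r = 26, s = 1 − 1·(-1) = 2, t = -6 − 1·7 = -13  (check: 650·2 + 98·(-13) = 26)
  q = 1: r = 10, s = -1 − 1·2 = -3, t = 7 − 1·(-13) = 20  (check: 650·(-3) + 98·20 = 10)
  q = 2: r = 6, s = 2 − 2·(-3) = 8, t = -13 − 2·20 = -53  (check: 650·8 + 98·(-53) = 6)
  q = 1: r = 4, s = -3 − 1·8 = -11, t = 20 − 1·(-53) = 73  (check: 650·(-11) + 98·73 = 4)
  q = 1: r = 2, s = 8 − 1·(-11) = 19, t = -53 − 1·73 = -126  (check: 650·19 + 98·(-126) = 2)
The row with r = 2 (the gcd) gives the Bezout coefficients s = 19, t = -126.
Result: 650 · (19) + 98 · (-126) = 2.

gcd(650, 98) = 2; s = 19, t = -126 (check: 650·19 + 98·(-126) = 2).


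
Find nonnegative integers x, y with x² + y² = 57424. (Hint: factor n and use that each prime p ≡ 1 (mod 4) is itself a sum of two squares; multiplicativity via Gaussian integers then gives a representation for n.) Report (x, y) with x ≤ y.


Step 1: Factor n = 57424 = 2^4 · 37 · 97.
Step 2: Check the mod-4 condition on each prime factor: 2 = 2 (special); 37 ≡ 1 (mod 4), exponent 1; 97 ≡ 1 (mod 4), exponent 1.
All primes ≡ 3 (mod 4) appear to even exponent (or don't appear), so by the two-squares theorem n IS expressible as a sum of two squares.
Step 3: Build a representation. Group n = k² · m with k = 4 and m = 37 · 97 = 3589 (a product of primes ≡ 1 (mod 4)); a representation of m scales to one of n via (k·x)² + (k·y)² = k²(x² + y²). Each prime p ≡ 1 (mod 4) is itself a sum of two squares; find a² by testing p − a² for a perfect square:
  37: 37 − 1² = 36 = 6² ⇒ 37 = 1² + 6².
  97: 97 − 1² = 96, 97 − 2² = 93, 97 − 3² = 88, 97 − 4² = 81 = 9² ⇒ 97 = 4² + 9².
  Combine using the Brahmagupta–Fibonacci identity (a² + b²)(c² + d²) = (ac − bd)² + (ad + bc)² = (ac + bd)² + (ad − bc)²:
  37 · 97 = 3589: from (1² + 6²)(4² + 9²), take (1·4 − 6·9, 1·9 + 6·4) = (4 − 54, 9 + 24) = (-50, 33); dropping signs (only squares matter) gives (50, 33); check 50² + 33² = 2500 + 1089 = 3589 ✓.
  Scale by k = 4: (4·50, 4·33) = (200, 132).
Step 4: Order so x ≤ y and verify: 132² + 200² = 17424 + 40000 = 57424 = n. ✓

n = 57424 = 132² + 200² (one valid representation with x ≤ y).


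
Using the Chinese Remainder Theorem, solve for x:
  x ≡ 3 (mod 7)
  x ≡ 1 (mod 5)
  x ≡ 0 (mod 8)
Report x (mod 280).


Moduli 7, 5, 8 are pairwise coprime; by CRT there is a unique solution modulo M = 7 · 5 · 8 = 280.
Solve pairwise, accumulating the modulus:
  Start with x ≡ 3 (mod 7).
  Combine with x ≡ 1 (mod 5): since gcd(7, 5) = 1, we get a unique residue mod 35.
    Write x = 3 + 7·t and substitute into x ≡ 1 (mod 5): 7·t ≡ 1 − 3 = -2 (mod 5).
    Reduce coefficients mod 5: 2·t ≡ 3 (mod 5).
    The inverse of 2 mod 5 is 3 (since 2·3 = 6 = 1·5 + 1), so t ≡ 3·3 = 9 ≡ 4 (mod 5).
    Then x = 3 + 7·4 = 31, valid modulo lcm(7, 5) = 35: x ≡ 31 (mod 35).
  Combine with x ≡ 0 (mod 8): since gcd(35, 8) = 1, we get a unique residue mod 280.
    Write x = 31 + 35·t and substitute into x ≡ 0 (mod 8): 35·t ≡ 0 − 31 = -31 (mod 8).
    Reduce coefficients mod 8: 3·t ≡ 1 (mod 8).
    The inverse of 3 mod 8 is 3 (since 3·3 = 9 = 1·8 + 1), so t ≡ 3·1 = 3 ≡ 3 (mod 8).
    Then x = 31 + 35·3 = 136, valid modulo lcm(35, 8) = 280: x ≡ 136 (mod 280).
Verify: 136 mod 7 = 3 ✓, 136 mod 5 = 1 ✓, 136 mod 8 = 0 ✓.

x ≡ 136 (mod 280).


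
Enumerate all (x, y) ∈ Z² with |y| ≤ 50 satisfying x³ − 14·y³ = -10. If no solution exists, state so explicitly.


The equation is x³ - 14y³ = -10. For fixed y, x³ = 14·y³ − 10, so a solution requires the RHS to be a perfect cube.
Strategy: iterate y from -50 to 50, compute RHS = 14·y³ − 10, and check whether it is a (positive or negative) perfect cube.
Check small values of y:
  y = 0: RHS = -10 is not a perfect cube.
  y = 1: RHS = 4 is not a perfect cube.
  y = -1: RHS = -24 is not a perfect cube.
  y = 2: RHS = 102 is not a perfect cube.
  y = -2: RHS = -122 is not a perfect cube.
  y = 3: RHS = 368 is not a perfect cube.
  y = -3: RHS = -388 is not a perfect cube.
Continuing the search up to |y| = 50 finds no solutions either.
No (x, y) in the scanned range satisfies the equation.

No integer solutions with |y| ≤ 50.


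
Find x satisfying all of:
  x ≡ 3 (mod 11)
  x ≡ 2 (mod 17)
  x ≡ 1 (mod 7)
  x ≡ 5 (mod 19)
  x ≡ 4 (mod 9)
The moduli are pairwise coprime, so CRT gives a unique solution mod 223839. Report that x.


Product of moduli M = 11 · 17 · 7 · 19 · 9 = 223839.
Merge one congruence at a time:
  Start: x ≡ 3 (mod 11).
  Combine with x ≡ 2 (mod 17); new modulus lcm = 187.
    Write x = 3 + 11·t and substitute into x ≡ 2 (mod 17): 11·t ≡ 2 − 3 = -1 (mod 17).
    Reduce coefficients mod 17: 11·t ≡ 16 (mod 17).
    The inverse of 11 mod 17 is 14 (since 11·14 = 154 = 9·17 + 1), so t ≡ 14·16 = 224 ≡ 3 (mod 17).
    Then x = 3 + 11·3 = 36, valid modulo lcm(11, 17) = 187: x ≡ 36 (mod 187).
  Combine with x ≡ 1 (mod 7); new modulus lcm = 1309.
    Write x = 36 + 187·t and substitute into x ≡ 1 (mod 7): 187·t ≡ 1 − 36 = -35 (mod 7).
    Reduce coefficients mod 7: 5·t ≡ 0 (mod 7).
    The inverse of 5 mod 7 is 3 (since 5·3 = 15 = 2·7 + 1), so t ≡ 3·0 = 0 ≡ 0 (mod 7).
    Then x = 36 + 187·0 = 36, valid modulo lcm(187, 7) = 1309: x ≡ 36 (mod 1309).
  Combine with x ≡ 5 (mod 19); new modulus lcm = 24871.
    Write x = 36 + 1309·t and substitute into x ≡ 5 (mod 19): 1309·t ≡ 5 − 36 = -31 (mod 19).
    Reduce coefficients mod 19: 17·t ≡ 7 (mod 19).
    The inverse of 17 mod 19 is 9 (since 17·9 = 153 = 8·19 + 1), so t ≡ 9·7 = 63 ≡ 6 (mod 19).
    Then x = 36 + 1309·6 = 7890, valid modulo lcm(1309, 19) = 24871: x ≡ 7890 (mod 24871).
  Combine with x ≡ 4 (mod 9); new modulus lcm = 223839.
    Write x = 7890 + 24871·t and substitute into x ≡ 4 (mod 9): 24871·t ≡ 4 − 7890 = -7886 (mod 9).
    Reduce coefficients mod 9: 4·t ≡ 7 (mod 9).
    The inverse of 4 mod 9 is 7 (since 4·7 = 28 = 3·9 + 1), so t ≡ 7·7 = 49 ≡ 4 (mod 9).
    Then x = 7890 + 24871·4 = 107374, valid modulo lcm(24871, 9) = 223839: x ≡ 107374 (mod 223839).
Verify against each original: 107374 mod 11 = 3, 107374 mod 17 = 2, 107374 mod 7 = 1, 107374 mod 19 = 5, 107374 mod 9 = 4.

x ≡ 107374 (mod 223839).


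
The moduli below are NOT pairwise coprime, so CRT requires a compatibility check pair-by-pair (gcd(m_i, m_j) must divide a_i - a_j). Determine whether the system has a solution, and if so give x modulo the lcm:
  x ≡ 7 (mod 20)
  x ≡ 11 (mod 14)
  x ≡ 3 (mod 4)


Moduli 20, 14, 4 are not pairwise coprime, so CRT works modulo lcm(m_i) when all pairwise compatibility conditions hold.
Pairwise compatibility: gcd(m_i, m_j) must divide a_i - a_j for every pair.
Merge one congruence at a time:
  Start: x ≡ 7 (mod 20).
  Combine with x ≡ 11 (mod 14): gcd(20, 14) = 2; 11 - 7 = 4, which IS divisible by 2, so compatible.
    Write x = 7 + 20·t and substitute into x ≡ 11 (mod 14): 20·t ≡ 11 − 7 = 4 (mod 14).
    Divide the congruence (and modulus) by g = 2: 10·t ≡ 2 (mod 7).
    Reduce coefficients mod 7: 3·t ≡ 2 (mod 7).
    The inverse of 3 mod 7 is 5 (since 3·5 = 15 = 2·7 + 1), so t ≡ 5·2 = 10 ≡ 3 (mod 7).
    Then x = 7 + 20·3 = 67, valid modulo lcm(20, 14) = 140: x ≡ 67 (mod 140).
  Combine with x ≡ 3 (mod 4): gcd(140, 4) = 4; 3 - 67 = -64, which IS divisible by 4, so compatible.
    Write x = 67 + 140·t and substitute into x ≡ 3 (mod 4): 140·t ≡ 3 − 67 = -64 (mod 4).
    Divide the congruence (and modulus) by g = 4: 35·t ≡ -16 (mod 1).
    Modulo 1 every t works; take t = 0.
    Then x = 67 + 140·0 = 67, valid modulo lcm(140, 4) = 140: x ≡ 67 (mod 140).
Verify: 67 mod 20 = 7, 67 mod 14 = 11, 67 mod 4 = 3.

x ≡ 67 (mod 140).


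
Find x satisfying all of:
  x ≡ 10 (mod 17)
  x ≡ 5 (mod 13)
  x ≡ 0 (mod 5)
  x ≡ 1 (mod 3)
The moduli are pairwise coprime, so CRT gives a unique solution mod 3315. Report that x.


Product of moduli M = 17 · 13 · 5 · 3 = 3315.
Merge one congruence at a time:
  Start: x ≡ 10 (mod 17).
  Combine with x ≡ 5 (mod 13); new modulus lcm = 221.
    Write x = 10 + 17·t and substitute into x ≡ 5 (mod 13): 17·t ≡ 5 − 10 = -5 (mod 13).
    Reduce coefficients mod 13: 4·t ≡ 8 (mod 13).
    The inverse of 4 mod 13 is 10 (since 4·10 = 40 = 3·13 + 1), so t ≡ 10·8 = 80 ≡ 2 (mod 13).
    Then x = 10 + 17·2 = 44, valid modulo lcm(17, 13) = 221: x ≡ 44 (mod 221).
  Combine with x ≡ 0 (mod 5); new modulus lcm = 1105.
    Write x = 44 + 221·t and substitute into x ≡ 0 (mod 5): 221·t ≡ 0 − 44 = -44 (mod 5).
    Reduce coefficients mod 5: 1·t ≡ 1 (mod 5).
    So t ≡ 1 (mod 5).
    Then x = 44 + 221·1 = 265, valid modulo lcm(221, 5) = 1105: x ≡ 265 (mod 1105).
  Combine with x ≡ 1 (mod 3); new modulus lcm = 3315.
    Write x = 265 + 1105·t and substitute into x ≡ 1 (mod 3): 1105·t ≡ 1 − 265 = -264 (mod 3).
    Reduce coefficients mod 3: 1·t ≡ 0 (mod 3).
    So t ≡ 0 (mod 3).
    Then x = 265 + 1105·0 = 265, valid modulo lcm(1105, 3) = 3315: x ≡ 265 (mod 3315).
Verify against each original: 265 mod 17 = 10, 265 mod 13 = 5, 265 mod 5 = 0, 265 mod 3 = 1.

x ≡ 265 (mod 3315).


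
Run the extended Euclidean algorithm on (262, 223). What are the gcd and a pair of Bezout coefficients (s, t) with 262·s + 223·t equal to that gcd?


Euclidean algorithm on (262, 223) — divide until remainder is 0:
  262 = 1 · 223 + 39
  223 = 5 · 39 + 28
  39 = 1 · 28 + 11
  28 = 2 · 11 + 6
  11 = 1 · 6 + 5
  6 = 1 · 5 + 1
  5 = 5 · 1 + 0
gcd(262, 223) = 1.
Track Bezout coefficients alongside the remainders: start with r₀ = 262 = a·1 + b·0 (s = 1, t = 0) and r₁ = 223 = a·0 + b·1 (s = 0, t = 1); each new remainder r_{k+1} = r_{k-1} − q_k·r_k inherits s_{k+1} = s_{k-1} − q_k·s_k, t_{k+1} = t_{k-1} − q_k·t_k, so r_k = a·s_k + b·t_k at every step:
  q = 1: r = 39, s = 1 − 1·0 = 1, t = 0 − 1·1 = -1  (check: 262·1 + 223·(-1) = 39)
  q = 5: r = 28, s = 0 − 5·1 = -5, t = 1 − 5·(-1) = 6  (check: 262·(-5) + 223·6 = 28)
  q = 1: r = 11, s = 1 − 1·(-5) = 6, t = -1 − 1·6 = -7  (check: 262·6 + 223·(-7) = 11)
  q = 2: r = 6, s = -5 − 2·6 = -17, t = 6 − 2·(-7) = 20  (check: 262·(-17) + 223·20 = 6)
  q = 1: r = 5, s = 6 − 1·(-17) = 23, t = -7 − 1·20 = -27  (check: 262·23 + 223·(-27) = 5)
  q = 1: r = 1, s = -17 − 1·23 = -40, t = 20 − 1·(-27) = 47  (check: 262·(-40) + 223·47 = 1)
The row with r = 1 (the gcd) gives the Bezout coefficients s = -40, t = 47.
Result: 262 · (-40) + 223 · (47) = 1.

gcd(262, 223) = 1; s = -40, t = 47 (check: 262·(-40) + 223·47 = 1).


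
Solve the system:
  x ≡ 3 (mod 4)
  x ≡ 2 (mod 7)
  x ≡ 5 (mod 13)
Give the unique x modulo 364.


Moduli 4, 7, 13 are pairwise coprime; by CRT there is a unique solution modulo M = 4 · 7 · 13 = 364.
Solve pairwise, accumulating the modulus:
  Start with x ≡ 3 (mod 4).
  Combine with x ≡ 2 (mod 7): since gcd(4, 7) = 1, we get a unique residue mod 28.
    Write x = 3 + 4·t and substitute into x ≡ 2 (mod 7): 4·t ≡ 2 − 3 = -1 (mod 7).
    Reduce coefficients mod 7: 4·t ≡ 6 (mod 7).
    The inverse of 4 mod 7 is 2 (since 4·2 = 8 = 1·7 + 1), so t ≡ 2·6 = 12 ≡ 5 (mod 7).
    Then x = 3 + 4·5 = 23, valid modulo lcm(4, 7) = 28: x ≡ 23 (mod 28).
  Combine with x ≡ 5 (mod 13): since gcd(28, 13) = 1, we get a unique residue mod 364.
    Write x = 23 + 28·t and substitute into x ≡ 5 (mod 13): 28·t ≡ 5 − 23 = -18 (mod 13).
    Reduce coefficients mod 13: 2·t ≡ 8 (mod 13).
    The inverse of 2 mod 13 is 7 (since 2·7 = 14 = 1·13 + 1), so t ≡ 7·8 = 56 ≡ 4 (mod 13).
    Then x = 23 + 28·4 = 135, valid modulo lcm(28, 13) = 364: x ≡ 135 (mod 364).
Verify: 135 mod 4 = 3 ✓, 135 mod 7 = 2 ✓, 135 mod 13 = 5 ✓.

x ≡ 135 (mod 364).


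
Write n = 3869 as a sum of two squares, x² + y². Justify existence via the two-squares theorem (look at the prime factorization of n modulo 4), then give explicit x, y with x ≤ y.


Step 1: Factor n = 3869 = 53 · 73.
Step 2: Check the mod-4 condition on each prime factor: 53 ≡ 1 (mod 4), exponent 1; 73 ≡ 1 (mod 4), exponent 1.
All primes ≡ 3 (mod 4) appear to even exponent (or don't appear), so by the two-squares theorem n IS expressible as a sum of two squares.
Step 3: Build a representation. Here n = 53 · 73 is a product of primes ≡ 1 (mod 4). Each prime p ≡ 1 (mod 4) is itself a sum of two squares; find a² by testing p − a² for a perfect square:
  53: 53 − 1² = 52, 53 − 2² = 49 = 7² ⇒ 53 = 2² + 7².
  73: 73 − 1² = 72, 73 − 2² = 69, 73 − 3² = 64 = 8² ⇒ 73 = 3² + 8².
  Combine using the Brahmagupta–Fibonacci identity (a² + b²)(c² + d²) = (ac − bd)² + (ad + bc)² = (ac + bd)² + (ad − bc)²:
  53 · 73 = 3869: from (2² + 7²)(3² + 8²), take (2·3 − 7·8, 2·8 + 7·3) = (6 − 56, 16 + 21) = (-50, 37); dropping signs (only squares matter) gives (50, 37); check 50² + 37² = 2500 + 1369 = 3869 ✓.
Step 4: Order so x ≤ y and verify: 37² + 50² = 1369 + 2500 = 3869 = n. ✓

n = 3869 = 37² + 50² (one valid representation with x ≤ y).


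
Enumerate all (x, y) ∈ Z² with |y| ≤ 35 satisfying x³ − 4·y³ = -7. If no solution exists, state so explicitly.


The equation is x³ - 4y³ = -7. For fixed y, x³ = 4·y³ − 7, so a solution requires the RHS to be a perfect cube.
Strategy: iterate y from -35 to 35, compute RHS = 4·y³ − 7, and check whether it is a (positive or negative) perfect cube.
Check small values of y:
  y = 0: RHS = -7 is not a perfect cube.
  y = 1: RHS = -3 is not a perfect cube.
  y = -1: RHS = -11 is not a perfect cube.
  y = 2: RHS = 25 is not a perfect cube.
  y = -2: RHS = -39 is not a perfect cube.
  y = 3: RHS = 101 is not a perfect cube.
  y = -3: RHS = -115 is not a perfect cube.
Continuing the search up to |y| = 35 finds no solutions either.
No (x, y) in the scanned range satisfies the equation.

No integer solutions with |y| ≤ 35.


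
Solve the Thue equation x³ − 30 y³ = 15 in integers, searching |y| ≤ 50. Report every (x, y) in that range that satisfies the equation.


The equation is x³ - 30y³ = 15. For fixed y, x³ = 30·y³ + 15, so a solution requires the RHS to be a perfect cube.
Strategy: iterate y from -50 to 50, compute RHS = 30·y³ + 15, and check whether it is a (positive or negative) perfect cube.
Check small values of y:
  y = 0: RHS = 15 is not a perfect cube.
  y = 1: RHS = 45 is not a perfect cube.
  y = -1: RHS = -15 is not a perfect cube.
  y = 2: RHS = 255 is not a perfect cube.
  y = -2: RHS = -225 is not a perfect cube.
  y = 3: RHS = 825 is not a perfect cube.
  y = -3: RHS = -795 is not a perfect cube.
Continuing the search up to |y| = 50 finds no solutions either.
No (x, y) in the scanned range satisfies the equation.

No integer solutions with |y| ≤ 50.


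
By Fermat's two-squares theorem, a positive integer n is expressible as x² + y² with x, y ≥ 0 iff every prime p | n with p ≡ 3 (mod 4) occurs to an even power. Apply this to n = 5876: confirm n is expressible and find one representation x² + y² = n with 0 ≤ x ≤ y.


Step 1: Factor n = 5876 = 2^2 · 13 · 113.
Step 2: Check the mod-4 condition on each prime factor: 2 = 2 (special); 13 ≡ 1 (mod 4), exponent 1; 113 ≡ 1 (mod 4), exponent 1.
All primes ≡ 3 (mod 4) appear to even exponent (or don't appear), so by the two-squares theorem n IS expressible as a sum of two squares.
Step 3: Build a representation. Group n = k² · m with k = 2 and m = 13 · 113 = 1469 (a product of primes ≡ 1 (mod 4)); a representation of m scales to one of n via (k·x)² + (k·y)² = k²(x² + y²). Each prime p ≡ 1 (mod 4) is itself a sum of two squares; find a² by testing p − a² for a perfect square:
  13: 13 − 1² = 12, 13 − 2² = 9 = 3² ⇒ 13 = 2² + 3².
  113: 113 − 1² = 112, 113 − 2² = 109, 113 − 3² = 104, 113 − 4² = 97, 113 − 5² = 88, 113 − 6² = 77, 113 − 7² = 64 = 8² ⇒ 113 = 7² + 8².
  Combine using the Brahmagupta–Fibonacci identity (a² + b²)(c² + d²) = (ac − bd)² + (ad + bc)² = (ac + bd)² + (ad − bc)²:
  13 · 113 = 1469: from (2² + 3²)(7² + 8²), take (2·7 − 3·8, 2·8 + 3·7) = (14 − 24, 16 + 21) = (-10, 37); dropping signs (only squares matter) gives (10, 37); check 10² + 37² = 100 + 1369 = 1469 ✓.
  Scale by k = 2: (2·10, 2·37) = (20, 74).
Step 4: Order so x ≤ y and verify: 20² + 74² = 400 + 5476 = 5876 = n. ✓

n = 5876 = 20² + 74² (one valid representation with x ≤ y).


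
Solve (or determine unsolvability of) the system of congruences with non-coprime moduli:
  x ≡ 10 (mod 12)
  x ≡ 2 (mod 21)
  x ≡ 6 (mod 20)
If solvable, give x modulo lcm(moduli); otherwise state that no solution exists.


Moduli 12, 21, 20 are not pairwise coprime, so CRT works modulo lcm(m_i) when all pairwise compatibility conditions hold.
Pairwise compatibility: gcd(m_i, m_j) must divide a_i - a_j for every pair.
Merge one congruence at a time:
  Start: x ≡ 10 (mod 12).
  Combine with x ≡ 2 (mod 21): gcd(12, 21) = 3, and 2 - 10 = -8 is NOT divisible by 3.
    ⇒ system is inconsistent (no integer solution).

No solution (the system is inconsistent).


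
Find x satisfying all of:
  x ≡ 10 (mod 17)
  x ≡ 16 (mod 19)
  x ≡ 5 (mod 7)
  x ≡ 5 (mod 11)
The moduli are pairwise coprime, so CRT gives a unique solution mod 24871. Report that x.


Product of moduli M = 17 · 19 · 7 · 11 = 24871.
Merge one congruence at a time:
  Start: x ≡ 10 (mod 17).
  Combine with x ≡ 16 (mod 19); new modulus lcm = 323.
    Write x = 10 + 17·t and substitute into x ≡ 16 (mod 19): 17·t ≡ 16 − 10 = 6 (mod 19).
    The inverse of 17 mod 19 is 9 (since 17·9 = 153 = 8·19 + 1), so t ≡ 9·6 = 54 ≡ 16 (mod 19).
    Then x = 10 + 17·16 = 282, valid modulo lcm(17, 19) = 323: x ≡ 282 (mod 323).
  Combine with x ≡ 5 (mod 7); new modulus lcm = 2261.
    Write x = 282 + 323·t and substitute into x ≡ 5 (mod 7): 323·t ≡ 5 − 282 = -277 (mod 7).
    Reduce coefficients mod 7: 1·t ≡ 3 (mod 7).
    So t ≡ 3 (mod 7).
    Then x = 282 + 323·3 = 1251, valid modulo lcm(323, 7) = 2261: x ≡ 1251 (mod 2261).
  Combine with x ≡ 5 (mod 11); new modulus lcm = 24871.
    Write x = 1251 + 2261·t and substitute into x ≡ 5 (mod 11): 2261·t ≡ 5 − 1251 = -1246 (mod 11).
    Reduce coefficients mod 11: 6·t ≡ 8 (mod 11).
    The inverse of 6 mod 11 is 2 (since 6·2 = 12 = 1·11 + 1), so t ≡ 2·8 = 16 ≡ 5 (mod 11).
    Then x = 1251 + 2261·5 = 12556, valid modulo lcm(2261, 11) = 24871: x ≡ 12556 (mod 24871).
Verify against each original: 12556 mod 17 = 10, 12556 mod 19 = 16, 12556 mod 7 = 5, 12556 mod 11 = 5.

x ≡ 12556 (mod 24871).


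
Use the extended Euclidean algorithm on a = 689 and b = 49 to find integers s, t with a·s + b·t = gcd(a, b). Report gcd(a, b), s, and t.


Euclidean algorithm on (689, 49) — divide until remainder is 0:
  689 = 14 · 49 + 3
  49 = 16 · 3 + 1
  3 = 3 · 1 + 0
gcd(689, 49) = 1.
Track Bezout coefficients alongside the remainders: start with r₀ = 689 = a·1 + b·0 (s = 1, t = 0) and r₁ = 49 = a·0 + b·1 (s = 0, t = 1); each new remainder r_{k+1} = r_{k-1} − q_k·r_k inherits s_{k+1} = s_{k-1} − q_k·s_k, t_{k+1} = t_{k-1} − q_k·t_k, so r_k = a·s_k + b·t_k at every step:
  q = 14: r = 3, s = 1 − 14·0 = 1, t = 0 − 14·1 = -14  (check: 689·1 + 49·(-14) = 3)
  q = 16: r = 1, s = 0 − 16·1 = -16, t = 1 − 16·(-14) = 225  (check: 689·(-16) + 49·225 = 1)
The row with r = 1 (the gcd) gives the Bezout coefficients s = -16, t = 225.
Result: 689 · (-16) + 49 · (225) = 1.

gcd(689, 49) = 1; s = -16, t = 225 (check: 689·(-16) + 49·225 = 1).


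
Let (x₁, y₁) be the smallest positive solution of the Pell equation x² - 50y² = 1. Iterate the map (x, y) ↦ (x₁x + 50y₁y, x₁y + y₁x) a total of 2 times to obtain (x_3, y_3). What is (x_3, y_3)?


Step 1: Find the fundamental solution (x₁, y₁) of x² - 50y² = 1.
  Expand √50 as a continued fraction. a₀ = ⌊√50⌋ = 7; iterate m_{k+1} = d_k·a_k − m_k, d_{k+1} = (50 − m_{k+1}²)/d_k, a_{k+1} = ⌊(a₀ + m_{k+1})/d_{k+1}⌋ (starting m₀ = 0, d₀ = 1), with convergents p_k = a_k·p_{k-1} + p_{k-2}, q_k = a_k·q_{k-1} + q_{k-2} (p₋₁ = 1, q₋₁ = 0):
  k = 0: a₀ = 7; p₀/q₀ = 7/1; p₀² − 50·q₀² = 49 − 50 = -1.
  k = 1: m = 7, d = 1, a = ⌊(7 + 7)/1⌋ = 14; p/q = (14·7 + 1)/(14·1 + 0) = 99/14; p² − 50·q² = 9801 − 9800 = 1.
  The first convergent with p² − 50·q² = 1 gives the fundamental solution (x₁, y₁) = (99, 14).
Step 2: Apply the recurrence (x_{n+1}, y_{n+1}) = (x₁x_n + 50y₁y_n, x₁y_n + y₁x_n) repeatedly.
  From (x_1, y_1) = (99, 14): x_2 = 99·99 + 50·14·14 = 19601; y_2 = 99·14 + 14·99 = 2772.
  From (x_2, y_2) = (19601, 2772): x_3 = 99·19601 + 50·14·2772 = 3880899; y_3 = 99·2772 + 14·19601 = 548842.
Step 3: Verify x_3² - 50·y_3² = 15061377048201 - 15061377048200 = 1 (should be 1). ✓

(x_1, y_1) = (99, 14); (x_3, y_3) = (3880899, 548842).


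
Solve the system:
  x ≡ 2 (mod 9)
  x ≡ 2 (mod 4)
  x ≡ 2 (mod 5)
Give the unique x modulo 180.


Moduli 9, 4, 5 are pairwise coprime; by CRT there is a unique solution modulo M = 9 · 4 · 5 = 180.
Solve pairwise, accumulating the modulus:
  Start with x ≡ 2 (mod 9).
  Combine with x ≡ 2 (mod 4): since gcd(9, 4) = 1, we get a unique residue mod 36.
    Write x = 2 + 9·t and substitute into x ≡ 2 (mod 4): 9·t ≡ 2 − 2 = 0 (mod 4).
    Reduce coefficients mod 4: 1·t ≡ 0 (mod 4).
    So t ≡ 0 (mod 4).
    Then x = 2 + 9·0 = 2, valid modulo lcm(9, 4) = 36: x ≡ 2 (mod 36).
  Combine with x ≡ 2 (mod 5): since gcd(36, 5) = 1, we get a unique residue mod 180.
    Write x = 2 + 36·t and substitute into x ≡ 2 (mod 5): 36·t ≡ 2 − 2 = 0 (mod 5).
    Reduce coefficients mod 5: 1·t ≡ 0 (mod 5).
    So t ≡ 0 (mod 5).
    Then x = 2 + 36·0 = 2, valid modulo lcm(36, 5) = 180: x ≡ 2 (mod 180).
Verify: 2 mod 9 = 2 ✓, 2 mod 4 = 2 ✓, 2 mod 5 = 2 ✓.

x ≡ 2 (mod 180).


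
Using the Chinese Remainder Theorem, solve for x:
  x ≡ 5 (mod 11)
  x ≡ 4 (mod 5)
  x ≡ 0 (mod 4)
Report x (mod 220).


Moduli 11, 5, 4 are pairwise coprime; by CRT there is a unique solution modulo M = 11 · 5 · 4 = 220.
Solve pairwise, accumulating the modulus:
  Start with x ≡ 5 (mod 11).
  Combine with x ≡ 4 (mod 5): since gcd(11, 5) = 1, we get a unique residue mod 55.
    Write x = 5 + 11·t and substitute into x ≡ 4 (mod 5): 11·t ≡ 4 − 5 = -1 (mod 5).
    Reduce coefficients mod 5: 1·t ≡ 4 (mod 5).
    So t ≡ 4 (mod 5).
    Then x = 5 + 11·4 = 49, valid modulo lcm(11, 5) = 55: x ≡ 49 (mod 55).
  Combine with x ≡ 0 (mod 4): since gcd(55, 4) = 1, we get a unique residue mod 220.
    Write x = 49 + 55·t and substitute into x ≡ 0 (mod 4): 55·t ≡ 0 − 49 = -49 (mod 4).
    Reduce coefficients mod 4: 3·t ≡ 3 (mod 4).
    The inverse of 3 mod 4 is 3 (since 3·3 = 9 = 2·4 + 1), so t ≡ 3·3 = 9 ≡ 1 (mod 4).
    Then x = 49 + 55·1 = 104, valid modulo lcm(55, 4) = 220: x ≡ 104 (mod 220).
Verify: 104 mod 11 = 5 ✓, 104 mod 5 = 4 ✓, 104 mod 4 = 0 ✓.

x ≡ 104 (mod 220).


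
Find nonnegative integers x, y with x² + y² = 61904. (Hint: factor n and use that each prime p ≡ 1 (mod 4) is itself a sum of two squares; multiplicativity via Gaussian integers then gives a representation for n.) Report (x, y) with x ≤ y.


Step 1: Factor n = 61904 = 2^4 · 53 · 73.
Step 2: Check the mod-4 condition on each prime factor: 2 = 2 (special); 53 ≡ 1 (mod 4), exponent 1; 73 ≡ 1 (mod 4), exponent 1.
All primes ≡ 3 (mod 4) appear to even exponent (or don't appear), so by the two-squares theorem n IS expressible as a sum of two squares.
Step 3: Build a representation. Group n = k² · m with k = 4 and m = 53 · 73 = 3869 (a product of primes ≡ 1 (mod 4)); a representation of m scales to one of n via (k·x)² + (k·y)² = k²(x² + y²). Each prime p ≡ 1 (mod 4) is itself a sum of two squares; find a² by testing p − a² for a perfect square:
  53: 53 − 1² = 52, 53 − 2² = 49 = 7² ⇒ 53 = 2² + 7².
  73: 73 − 1² = 72, 73 − 2² = 69, 73 − 3² = 64 = 8² ⇒ 73 = 3² + 8².
  Combine using the Brahmagupta–Fibonacci identity (a² + b²)(c² + d²) = (ac − bd)² + (ad + bc)² = (ac + bd)² + (ad − bc)²:
  53 · 73 = 3869: from (2² + 7²)(3² + 8²), take (2·3 − 7·8, 2·8 + 7·3) = (6 − 56, 16 + 21) = (-50, 37); dropping signs (only squares matter) gives (50, 37); check 50² + 37² = 2500 + 1369 = 3869 ✓.
  Scale by k = 4: (4·50, 4·37) = (200, 148).
Step 4: Order so x ≤ y and verify: 148² + 200² = 21904 + 40000 = 61904 = n. ✓

n = 61904 = 148² + 200² (one valid representation with x ≤ y).


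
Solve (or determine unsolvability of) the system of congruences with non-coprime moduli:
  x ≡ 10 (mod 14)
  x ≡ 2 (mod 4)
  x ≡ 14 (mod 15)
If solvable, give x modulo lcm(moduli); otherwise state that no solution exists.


Moduli 14, 4, 15 are not pairwise coprime, so CRT works modulo lcm(m_i) when all pairwise compatibility conditions hold.
Pairwise compatibility: gcd(m_i, m_j) must divide a_i - a_j for every pair.
Merge one congruence at a time:
  Start: x ≡ 10 (mod 14).
  Combine with x ≡ 2 (mod 4): gcd(14, 4) = 2; 2 - 10 = -8, which IS divisible by 2, so compatible.
    Write x = 10 + 14·t and substitute into x ≡ 2 (mod 4): 14·t ≡ 2 − 10 = -8 (mod 4).
    Divide the congruence (and modulus) by g = 2: 7·t ≡ -4 (mod 2).
    Reduce coefficients mod 2: 1·t ≡ 0 (mod 2).
    So t ≡ 0 (mod 2).
    Then x = 10 + 14·0 = 10, valid modulo lcm(14, 4) = 28: x ≡ 10 (mod 28).
  Combine with x ≡ 14 (mod 15): gcd(28, 15) = 1; 14 - 10 = 4, which IS divisible by 1, so compatible.
    Write x = 10 + 28·t and substitute into x ≡ 14 (mod 15): 28·t ≡ 14 − 10 = 4 (mod 15).
    Reduce coefficients mod 15: 13·t ≡ 4 (mod 15).
    The inverse of 13 mod 15 is 7 (since 13·7 = 91 = 6·15 + 1), so t ≡ 7·4 = 28 ≡ 13 (mod 15).
    Then x = 10 + 28·13 = 374, valid modulo lcm(28, 15) = 420: x ≡ 374 (mod 420).
Verify: 374 mod 14 = 10, 374 mod 4 = 2, 374 mod 15 = 14.

x ≡ 374 (mod 420).


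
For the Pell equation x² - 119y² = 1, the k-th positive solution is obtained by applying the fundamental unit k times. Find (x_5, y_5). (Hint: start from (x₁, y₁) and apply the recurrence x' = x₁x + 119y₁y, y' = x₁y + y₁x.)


Step 1: Find the fundamental solution (x₁, y₁) of x² - 119y² = 1.
  Expand √119 as a continued fraction. a₀ = ⌊√119⌋ = 10; iterate m_{k+1} = d_k·a_k − m_k, d_{k+1} = (119 − m_{k+1}²)/d_k, a_{k+1} = ⌊(a₀ + m_{k+1})/d_{k+1}⌋ (starting m₀ = 0, d₀ = 1), with convergents p_k = a_k·p_{k-1} + p_{k-2}, q_k = a_k·q_{k-1} + q_{k-2} (p₋₁ = 1, q₋₁ = 0):
  k = 0: a₀ = 10; p₀/q₀ = 10/1; p₀² − 119·q₀² = 100 − 119 = -19.
  k = 1: m = 10, d = 19, a = ⌊(10 + 10)/19⌋ = 1; p/q = (1·10 + 1)/(1·1 + 0) = 11/1; p² − 119·q² = 121 − 119 = 2.
  k = 2: m = 9, d = 2, a = ⌊(10 + 9)/2⌋ = 9; p/q = (9·11 + 10)/(9·1 + 1) = 109/10; p² − 119·q² = 11881 − 11900 = -19.
  k = 3: m = 9, d = 19, a = ⌊(10 + 9)/19⌋ = 1; p/q = (1·109 + 11)/(1·10 + 1) = 120/11; p² − 119·q² = 14400 − 14399 = 1.
  The first convergent with p² − 119·q² = 1 gives the fundamental solution (x₁, y₁) = (120, 11).
Step 2: Apply the recurrence (x_{n+1}, y_{n+1}) = (x₁x_n + 119y₁y_n, x₁y_n + y₁x_n) repeatedly.
  From (x_1, y_1) = (120, 11): x_2 = 120·120 + 119·11·11 = 28799; y_2 = 120·11 + 11·120 = 2640.
  From (x_2, y_2) = (28799, 2640): x_3 = 120·28799 + 119·11·2640 = 6911640; y_3 = 120·2640 + 11·28799 = 633589.
  From (x_3, y_3) = (6911640, 633589): x_4 = 120·6911640 + 119·11·633589 = 1658764801; y_4 = 120·633589 + 11·6911640 = 152058720.
  From (x_4, y_4) = (1658764801, 152058720): x_5 = 120·1658764801 + 119·11·152058720 = 398096640600; y_5 = 120·152058720 + 11·1658764801 = 36493459211.
Step 3: Verify x_5² - 119·y_5² = 158480935257005568360000 - 158480935257005568359999 = 1 (should be 1). ✓

(x_1, y_1) = (120, 11); (x_5, y_5) = (398096640600, 36493459211).


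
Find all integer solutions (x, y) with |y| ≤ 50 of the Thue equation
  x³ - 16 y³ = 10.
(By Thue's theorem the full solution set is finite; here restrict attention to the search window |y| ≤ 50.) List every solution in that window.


The equation is x³ - 16y³ = 10. For fixed y, x³ = 16·y³ + 10, so a solution requires the RHS to be a perfect cube.
Strategy: iterate y from -50 to 50, compute RHS = 16·y³ + 10, and check whether it is a (positive or negative) perfect cube.
Check small values of y:
  y = 0: RHS = 10 is not a perfect cube.
  y = 1: RHS = 26 is not a perfect cube.
  y = -1: RHS = -6 is not a perfect cube.
  y = 2: RHS = 138 is not a perfect cube.
  y = -2: RHS = -118 is not a perfect cube.
  y = 3: RHS = 442 is not a perfect cube.
  y = -3: RHS = -422 is not a perfect cube.
Continuing the search up to |y| = 50 finds no solutions either.
No (x, y) in the scanned range satisfies the equation.

No integer solutions with |y| ≤ 50.
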